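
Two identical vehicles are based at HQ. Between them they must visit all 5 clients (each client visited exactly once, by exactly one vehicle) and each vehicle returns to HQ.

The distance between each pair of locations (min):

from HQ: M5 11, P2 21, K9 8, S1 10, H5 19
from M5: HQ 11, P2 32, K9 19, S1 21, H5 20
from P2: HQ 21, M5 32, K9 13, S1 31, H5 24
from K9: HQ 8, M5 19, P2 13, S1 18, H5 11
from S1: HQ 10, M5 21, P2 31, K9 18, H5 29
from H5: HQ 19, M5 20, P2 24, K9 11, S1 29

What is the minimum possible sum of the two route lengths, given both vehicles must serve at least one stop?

There are 2^4 − 1 = 15 ways to divide the 5 stops into two non-empty groups. For each, the best each vehicle can do is its own shortest tour through its group:
  {M5} + {P2, K9, S1, H5}: 22 + 84 = 106
  {P2} + {M5, K9, S1, H5}: 42 + 70 = 112
  {M5, P2} + {K9, S1, H5}: 64 + 58 = 122
  {K9} + {M5, P2, S1, H5}: 16 + 96 = 112
  {M5, K9} + {P2, S1, H5}: 38 + 84 = 122
  {P2, K9} + {M5, S1, H5}: 42 + 70 = 112
  … (15 splits in total)
  {S1} + {M5, P2, K9, H5}: 20 + 76 = 96  ← best
Best: vehicle 1 HQ → S1 → HQ = 20; vehicle 2 HQ → M5 → H5 → P2 → K9 → HQ = 76; combined 96.

96 min — the smallest possible combined total.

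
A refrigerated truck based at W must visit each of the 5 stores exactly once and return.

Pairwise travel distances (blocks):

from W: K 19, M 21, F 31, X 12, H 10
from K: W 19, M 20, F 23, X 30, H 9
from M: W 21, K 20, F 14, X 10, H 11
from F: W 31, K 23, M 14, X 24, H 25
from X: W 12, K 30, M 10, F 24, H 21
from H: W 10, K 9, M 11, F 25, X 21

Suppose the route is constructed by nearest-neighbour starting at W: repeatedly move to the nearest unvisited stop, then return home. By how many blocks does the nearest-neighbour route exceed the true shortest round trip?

26 blocks longer than the optimal tour.

From W: H=10, X=12, K=19, M=21, F=31 → choose H (10).
From H: K=9, M=11, X=21, F=25 → choose K (9).
From K: M=20, F=23, X=30 → choose M (20).
From M: X=10, F=14 → choose X (10).
From X: F=24 → choose F (24).
NN route W → H → K → M → X → F → W costs 104.
Optimal: W → X → M → F → K → H → W costs 78 (by enumerating all 60 distinct tours).
Excess = 104 − 78 = 26.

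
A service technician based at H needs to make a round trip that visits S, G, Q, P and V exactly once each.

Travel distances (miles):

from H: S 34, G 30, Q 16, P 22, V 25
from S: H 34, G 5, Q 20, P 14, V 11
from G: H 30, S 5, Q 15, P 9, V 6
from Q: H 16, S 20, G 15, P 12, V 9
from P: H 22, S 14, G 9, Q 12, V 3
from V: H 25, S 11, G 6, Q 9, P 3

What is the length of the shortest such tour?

With 5 stops there are 5!/2 = 60 distinct round trips (a route and its reverse cost the same).
H - S - G - Q - P - V - H: 34+5+15+12+3+25 = 94
H - S - G - Q - V - P - H: 34+5+15+9+3+22 = 88
H - S - G - P - Q - V - H: 34+5+9+12+9+25 = 94
H - S - G - P - V - Q - H: 34+5+9+3+9+16 = 76
H - S - G - V - Q - P - H: 34+5+6+9+12+22 = 88
H - S - G - V - P - Q - H: 34+5+6+3+12+16 = 76
H - S - Q - G - P - V - H: 34+20+15+9+3+25 = 106
H - S - Q - G - V - P - H: 34+20+15+6+3+22 = 100
H - S - Q - P - G - V - H: 34+20+12+9+6+25 = 106
H - S - Q - P - V - G - H: 34+20+12+3+6+30 = 105
H - S - Q - V - G - P - H: 34+20+9+6+9+22 = 100
H - S - Q - V - P - G - H: 34+20+9+3+9+30 = 105
H - S - P - G - Q - V - H: 34+14+9+15+9+25 = 106
H - S - P - G - V - Q - H: 34+14+9+6+9+16 = 88
… (46 more)
H - Q - S - G - V - P - H: 16+20+5+6+3+22 = 72  ← best
The minimum is 72.
One optimal route: H → Q → S → G → V → P → H (or its reverse).

Minimum total distance: 72 miles.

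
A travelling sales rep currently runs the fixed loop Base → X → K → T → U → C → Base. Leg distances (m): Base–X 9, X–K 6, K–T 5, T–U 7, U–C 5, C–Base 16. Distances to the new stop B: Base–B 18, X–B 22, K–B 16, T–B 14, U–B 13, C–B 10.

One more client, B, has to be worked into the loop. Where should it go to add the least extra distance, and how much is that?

Insertion cost between consecutive stops i–j is d(i,B) + d(B,j) − d(i,j):
  between Base and X: 18 + 22 − 9 = 31
  between X and K: 22 + 16 − 6 = 32
  between K and T: 16 + 14 − 5 = 25
  between T and U: 14 + 13 − 7 = 20
  between U and C: 13 + 10 − 5 = 18
  between C and Base: 10 + 18 − 16 = 12
Cheapest insertion is between C and Base, adding 12.
New total = 48 + 12 = 60.

+12 m — insert B between C and Base.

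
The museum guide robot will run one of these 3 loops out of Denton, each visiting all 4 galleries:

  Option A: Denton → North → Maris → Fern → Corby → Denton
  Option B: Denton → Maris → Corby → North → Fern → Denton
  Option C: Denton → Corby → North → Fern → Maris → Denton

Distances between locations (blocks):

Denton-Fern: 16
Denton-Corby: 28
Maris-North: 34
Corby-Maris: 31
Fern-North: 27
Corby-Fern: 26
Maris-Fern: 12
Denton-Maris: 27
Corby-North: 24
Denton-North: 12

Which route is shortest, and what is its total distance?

Option A: 12 + 34 + 12 + 26 + 28 = 112
Option B: 27 + 31 + 24 + 27 + 16 = 125
Option C: 28 + 24 + 27 + 12 + 27 = 118

112 blocks — Option A is the shortest.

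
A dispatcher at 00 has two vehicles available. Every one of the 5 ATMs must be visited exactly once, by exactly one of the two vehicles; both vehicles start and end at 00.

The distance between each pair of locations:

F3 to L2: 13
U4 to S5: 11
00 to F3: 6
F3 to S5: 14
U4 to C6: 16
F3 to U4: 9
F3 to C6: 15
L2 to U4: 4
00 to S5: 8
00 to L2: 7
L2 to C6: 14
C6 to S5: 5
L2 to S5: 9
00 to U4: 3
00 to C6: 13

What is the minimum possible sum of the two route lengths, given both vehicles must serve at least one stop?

There are 2^4 − 1 = 15 ways to divide the 5 stops into two non-empty groups. For each, the best each vehicle can do is its own shortest tour through its group:
  {F3} + {L2, U4, C6, S5}: 12 + 34 = 46
  {L2} + {F3, U4, C6, S5}: 14 + 40 = 54
  {F3, L2} + {U4, C6, S5}: 26 + 32 = 58
  {U4} + {F3, L2, C6, S5}: 6 + 42 = 48
  {F3, U4} + {L2, C6, S5}: 18 + 34 = 52
  {L2, U4} + {F3, C6, S5}: 14 + 34 = 48
  … (15 splits in total)
Best: vehicle 1 00 → F3 → 00 = 12; vehicle 2 00 → U4 → L2 → C6 → S5 → 00 = 34; combined 46.

Minimum combined distance: 46.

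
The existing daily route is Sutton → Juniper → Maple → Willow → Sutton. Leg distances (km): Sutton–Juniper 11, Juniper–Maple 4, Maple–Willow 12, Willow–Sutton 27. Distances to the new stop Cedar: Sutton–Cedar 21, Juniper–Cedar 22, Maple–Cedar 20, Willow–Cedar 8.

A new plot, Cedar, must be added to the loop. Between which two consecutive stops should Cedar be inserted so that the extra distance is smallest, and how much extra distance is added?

Adding 2 km by placing Cedar on the Willow–Sutton leg.

Insertion cost between consecutive stops i–j is d(i,Cedar) + d(Cedar,j) − d(i,j):
  between Sutton and Juniper: 21 + 22 − 11 = 32
  between Juniper and Maple: 22 + 20 − 4 = 38
  between Maple and Willow: 20 + 8 − 12 = 16
  between Willow and Sutton: 8 + 21 − 27 = 2
Cheapest insertion is between Willow and Sutton, adding 2.
New total = 54 + 2 = 56.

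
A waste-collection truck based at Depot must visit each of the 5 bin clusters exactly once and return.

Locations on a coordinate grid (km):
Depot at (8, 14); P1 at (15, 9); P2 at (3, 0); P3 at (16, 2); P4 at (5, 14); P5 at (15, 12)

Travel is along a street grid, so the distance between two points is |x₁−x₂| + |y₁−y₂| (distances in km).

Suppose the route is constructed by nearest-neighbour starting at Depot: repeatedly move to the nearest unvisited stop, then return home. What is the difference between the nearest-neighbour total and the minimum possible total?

6 km longer than the optimal tour.

From Depot: P4=3, P5=9, P1=12, P2=19, P3=20 → choose P4 (3).
From P4: P5=12, P1=15, P2=16, P3=23 → choose P5 (12).
From P5: P1=3, P3=11, P2=24 → choose P1 (3).
From P1: P3=8, P2=21 → choose P3 (8).
From P3: P2=15 → choose P2 (15).
NN route Depot → P4 → P5 → P1 → P3 → P2 → Depot costs 60.
Optimal: Depot → P4 → P2 → P3 → P1 → P5 → Depot costs 54 (by enumerating all 60 distinct tours).
Excess = 60 − 54 = 6.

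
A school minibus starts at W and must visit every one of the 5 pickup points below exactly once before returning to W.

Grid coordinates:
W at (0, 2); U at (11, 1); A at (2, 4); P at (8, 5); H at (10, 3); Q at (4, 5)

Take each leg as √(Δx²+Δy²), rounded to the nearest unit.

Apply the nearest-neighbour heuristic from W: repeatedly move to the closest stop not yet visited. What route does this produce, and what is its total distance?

At W the remaining stops are A 3, Q 5, P 9, H 10, U 11; go to A.
At A the remaining stops are Q 2, P 6, H 8, U 9; go to Q.
At Q the remaining stops are P 4, H 6, U 8; go to P.
At P the remaining stops are H 3, U 5; go to H.
At H the remaining stops are U 2; go to U.
Return U→W: 11.
Total = 3 + 2 + 4 + 3 + 2 + 11 = 25.

Total distance 25 via the nearest-neighbour route W → A → Q → P → H → U → W.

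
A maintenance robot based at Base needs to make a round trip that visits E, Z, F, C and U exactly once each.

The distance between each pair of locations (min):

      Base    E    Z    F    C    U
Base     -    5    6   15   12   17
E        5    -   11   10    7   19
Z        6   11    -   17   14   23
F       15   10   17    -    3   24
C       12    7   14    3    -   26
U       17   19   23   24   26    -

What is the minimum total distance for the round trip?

Base→E→Z→F→C→U→Base: 5+11+17+3+26+17 = 79
Base→E→Z→F→U→C→Base: 5+11+17+24+26+12 = 95
Base→E→Z→C→F→U→Base: 5+11+14+3+24+17 = 74
Base→E→Z→C→U→F→Base: 5+11+14+26+24+15 = 95
Base→E→Z→U→F→C→Base: 5+11+23+24+3+12 = 78
Base→E→Z→U→C→F→Base: 5+11+23+26+3+15 = 83
Base→E→F→Z→C→U→Base: 5+10+17+14+26+17 = 89
Base→E→F→Z→U→C→Base: 5+10+17+23+26+12 = 93
Base→E→F→C→Z→U→Base: 5+10+3+14+23+17 = 72
Base→E→F→C→U→Z→Base: 5+10+3+26+23+6 = 73
Base→E→F→U→Z→C→Base: 5+10+24+23+14+12 = 88
Base→E→F→U→C→Z→Base: 5+10+24+26+14+6 = 85
Base→E→C→Z→F→U→Base: 5+7+14+17+24+17 = 84
Base→E→C→Z→U→F→Base: 5+7+14+23+24+15 = 88
… (46 more)
Base→E→C→F→U→Z→Base: 5+7+3+24+23+6 = 68  ← best
The minimum is 68.
One optimal route: Base → E → C → F → U → Z → Base (or its reverse).

Shortest round trip = 68 min.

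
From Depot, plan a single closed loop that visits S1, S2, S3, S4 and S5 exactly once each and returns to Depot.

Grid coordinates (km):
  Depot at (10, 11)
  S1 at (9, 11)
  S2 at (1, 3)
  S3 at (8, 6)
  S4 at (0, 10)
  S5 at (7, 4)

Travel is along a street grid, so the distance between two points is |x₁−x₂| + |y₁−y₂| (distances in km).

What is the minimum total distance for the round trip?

With 5 stops there are 5!/2 = 60 distinct round trips (a route and its reverse cost the same).
Depot-S1-S2-S3-S4-S5-Depot: 1+16+10+12+13+10 = 62
Depot-S1-S2-S3-S5-S4-Depot: 1+16+10+3+13+11 = 54
Depot-S1-S2-S4-S3-S5-Depot: 1+16+8+12+3+10 = 50
Depot-S1-S2-S4-S5-S3-Depot: 1+16+8+13+3+7 = 48
Depot-S1-S2-S5-S3-S4-Depot: 1+16+7+3+12+11 = 50
Depot-S1-S2-S5-S4-S3-Depot: 1+16+7+13+12+7 = 56
Depot-S1-S3-S2-S4-S5-Depot: 1+6+10+8+13+10 = 48
Depot-S1-S3-S2-S5-S4-Depot: 1+6+10+7+13+11 = 48
Depot-S1-S3-S4-S2-S5-Depot: 1+6+12+8+7+10 = 44
Depot-S1-S3-S4-S5-S2-Depot: 1+6+12+13+7+17 = 56
Depot-S1-S3-S5-S2-S4-Depot: 1+6+3+7+8+11 = 36
Depot-S1-S3-S5-S4-S2-Depot: 1+6+3+13+8+17 = 48
Depot-S1-S4-S2-S3-S5-Depot: 1+10+8+10+3+10 = 42
Depot-S1-S4-S2-S5-S3-Depot: 1+10+8+7+3+7 = 36
… (46 more)
The minimum is 36.
One optimal route: Depot → S1 → S3 → S5 → S2 → S4 → Depot (or its reverse).

Minimum total distance: 36 km.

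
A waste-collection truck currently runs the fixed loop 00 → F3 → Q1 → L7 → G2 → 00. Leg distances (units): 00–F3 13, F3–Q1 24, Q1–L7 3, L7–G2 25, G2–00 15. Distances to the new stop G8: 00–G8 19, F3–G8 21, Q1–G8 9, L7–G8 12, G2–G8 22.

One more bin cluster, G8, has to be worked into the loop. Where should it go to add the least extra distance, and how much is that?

Insertion cost between consecutive stops i–j is d(i,G8) + d(G8,j) − d(i,j):
  between 00 and F3: 19 + 21 − 13 = 27
  between F3 and Q1: 21 + 9 − 24 = 6
  between Q1 and L7: 9 + 12 − 3 = 18
  between L7 and G2: 12 + 22 − 25 = 9
  between G2 and 00: 22 + 19 − 15 = 26
Cheapest insertion is between F3 and Q1, adding 6.
New total = 80 + 6 = 86.

+6 — insert G8 between F3 and Q1.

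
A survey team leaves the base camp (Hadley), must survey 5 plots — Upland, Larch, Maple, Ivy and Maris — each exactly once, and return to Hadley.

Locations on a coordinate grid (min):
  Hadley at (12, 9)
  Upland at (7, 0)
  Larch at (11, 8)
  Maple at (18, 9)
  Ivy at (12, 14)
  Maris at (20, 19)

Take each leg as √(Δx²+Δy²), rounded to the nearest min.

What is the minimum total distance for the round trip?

With 5 stops there are 5!/2 = 60 distinct round trips (a route and its reverse cost the same).
Hadley-Upland-Larch-Maple-Ivy-Maris-Hadley: 10+9+7+8+9+13 = 56
Hadley-Upland-Larch-Maple-Maris-Ivy-Hadley: 10+9+7+10+9+5 = 50
Hadley-Upland-Larch-Ivy-Maple-Maris-Hadley: 10+9+6+8+10+13 = 56
Hadley-Upland-Larch-Ivy-Maris-Maple-Hadley: 10+9+6+9+10+6 = 50
Hadley-Upland-Larch-Maris-Maple-Ivy-Hadley: 10+9+14+10+8+5 = 56
Hadley-Upland-Larch-Maris-Ivy-Maple-Hadley: 10+9+14+9+8+6 = 56
Hadley-Upland-Maple-Larch-Ivy-Maris-Hadley: 10+14+7+6+9+13 = 59
Hadley-Upland-Maple-Larch-Maris-Ivy-Hadley: 10+14+7+14+9+5 = 59
Hadley-Upland-Maple-Ivy-Larch-Maris-Hadley: 10+14+8+6+14+13 = 65
Hadley-Upland-Maple-Ivy-Maris-Larch-Hadley: 10+14+8+9+14+1 = 56
Hadley-Upland-Maple-Maris-Larch-Ivy-Hadley: 10+14+10+14+6+5 = 59
Hadley-Upland-Maple-Maris-Ivy-Larch-Hadley: 10+14+10+9+6+1 = 50
Hadley-Upland-Ivy-Larch-Maple-Maris-Hadley: 10+15+6+7+10+13 = 61
Hadley-Upland-Ivy-Larch-Maris-Maple-Hadley: 10+15+6+14+10+6 = 61
… (46 more)
Hadley-Larch-Upland-Maple-Maris-Ivy-Hadley: 1+9+14+10+9+5 = 48  ← best
The minimum is 48.
One optimal route: Hadley → Larch → Upland → Maple → Maris → Ivy → Hadley (or its reverse).

Minimum total distance: 48 min.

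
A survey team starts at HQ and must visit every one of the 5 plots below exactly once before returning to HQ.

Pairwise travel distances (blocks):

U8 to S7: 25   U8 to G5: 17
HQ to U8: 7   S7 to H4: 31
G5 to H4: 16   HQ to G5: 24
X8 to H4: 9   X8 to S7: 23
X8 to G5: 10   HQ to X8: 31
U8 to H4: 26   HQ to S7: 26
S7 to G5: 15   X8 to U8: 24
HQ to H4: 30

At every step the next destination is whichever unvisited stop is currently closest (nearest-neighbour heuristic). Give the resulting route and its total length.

100 blocks along HQ → U8 → G5 → X8 → H4 → S7 → HQ.

At HQ the remaining stops are U8 7, G5 24, S7 26, H4 30, X8 31; go to U8.
At U8 the remaining stops are G5 17, X8 24, S7 25, H4 26; go to G5.
At G5 the remaining stops are X8 10, S7 15, H4 16; go to X8.
At X8 the remaining stops are H4 9, S7 23; go to H4.
At H4 the remaining stops are S7 31; go to S7.
Return S7→HQ: 26.
Total = 7 + 17 + 10 + 9 + 31 + 26 = 100.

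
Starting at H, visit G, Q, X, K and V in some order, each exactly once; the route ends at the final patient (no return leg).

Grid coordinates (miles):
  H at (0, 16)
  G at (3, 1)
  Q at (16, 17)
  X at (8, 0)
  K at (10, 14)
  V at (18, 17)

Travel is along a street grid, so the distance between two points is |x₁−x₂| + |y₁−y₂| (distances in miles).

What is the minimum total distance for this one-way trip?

There are 5! = 120 possible orderings.
H→G→Q→X→K→V: 18+29+25+16+11 = 99
H→G→Q→X→V→K: 18+29+25+27+11 = 110
H→G→Q→K→X→V: 18+29+9+16+27 = 99
H→G→Q→K→V→X: 18+29+9+11+27 = 94
H→G→Q→V→X→K: 18+29+2+27+16 = 92
H→G→Q→V→K→X: 18+29+2+11+16 = 76
H→G→X→Q→K→V: 18+6+25+9+11 = 69
H→G→X→Q→V→K: 18+6+25+2+11 = 62
H→G→X→K→Q→V: 18+6+16+9+2 = 51
H→G→X→K→V→Q: 18+6+16+11+2 = 53
H→G→X→V→Q→K: 18+6+27+2+9 = 62
H→G→X→V→K→Q: 18+6+27+11+9 = 71
H→G→K→Q→X→V: 18+20+9+25+27 = 99
H→G→K→Q→V→X: 18+20+9+2+27 = 76
… (106 more)
The minimum is 51.
One shortest path: H → G → X → K → Q → V.

Shortest open route: 51 miles.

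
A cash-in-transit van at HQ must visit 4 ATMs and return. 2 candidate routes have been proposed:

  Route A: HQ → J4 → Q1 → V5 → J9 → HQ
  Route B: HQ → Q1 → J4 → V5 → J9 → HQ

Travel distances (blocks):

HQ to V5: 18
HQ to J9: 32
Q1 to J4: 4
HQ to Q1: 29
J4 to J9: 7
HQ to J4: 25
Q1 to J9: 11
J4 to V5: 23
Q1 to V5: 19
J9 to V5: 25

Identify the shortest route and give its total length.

105 blocks — Route A is the shortest.

Route A: 25 + 4 + 19 + 25 + 32 = 105
Route B: 29 + 4 + 23 + 25 + 32 = 113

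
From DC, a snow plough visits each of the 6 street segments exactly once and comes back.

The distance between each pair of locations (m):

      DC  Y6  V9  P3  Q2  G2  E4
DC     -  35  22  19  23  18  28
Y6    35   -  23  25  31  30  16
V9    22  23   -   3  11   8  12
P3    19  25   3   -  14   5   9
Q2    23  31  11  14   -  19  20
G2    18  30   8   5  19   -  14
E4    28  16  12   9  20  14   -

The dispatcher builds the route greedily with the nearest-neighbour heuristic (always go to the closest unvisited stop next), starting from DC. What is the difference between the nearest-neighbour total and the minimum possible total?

3 m longer than the optimal tour.

From DC: G2=18, P3=19, V9=22, Q2=23, E4=28, Y6=35 → choose G2 (18).
From G2: P3=5, V9=8, E4=14, Q2=19, Y6=30 → choose P3 (5).
From P3: V9=3, E4=9, Q2=14, Y6=25 → choose V9 (3).
From V9: Q2=11, E4=12, Y6=23 → choose Q2 (11).
From Q2: E4=20, Y6=31 → choose E4 (20).
From E4: Y6=16 → choose Y6 (16).
NN route DC → G2 → P3 → V9 → Q2 → E4 → Y6 → DC costs 108.
Optimal: DC → Q2 → V9 → Y6 → E4 → P3 → G2 → DC costs 105 (by enumerating all 360 distinct tours).
Excess = 108 − 105 = 3.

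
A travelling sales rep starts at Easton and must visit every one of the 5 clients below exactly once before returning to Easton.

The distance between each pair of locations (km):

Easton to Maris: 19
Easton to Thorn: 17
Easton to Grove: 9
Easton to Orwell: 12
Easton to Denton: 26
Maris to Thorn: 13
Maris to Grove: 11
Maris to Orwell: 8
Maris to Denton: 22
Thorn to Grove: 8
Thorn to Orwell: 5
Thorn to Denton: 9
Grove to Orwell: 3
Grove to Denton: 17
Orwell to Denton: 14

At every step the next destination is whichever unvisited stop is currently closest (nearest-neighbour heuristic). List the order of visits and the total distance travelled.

Total distance 67 km via the nearest-neighbour route Easton → Grove → Orwell → Thorn → Denton → Maris → Easton.

At Easton the remaining stops are Grove 9, Orwell 12, Thorn 17, Maris 19, Denton 26; go to Grove.
At Grove the remaining stops are Orwell 3, Thorn 8, Maris 11, Denton 17; go to Orwell.
At Orwell the remaining stops are Thorn 5, Maris 8, Denton 14; go to Thorn.
At Thorn the remaining stops are Denton 9, Maris 13; go to Denton.
At Denton the remaining stops are Maris 22; go to Maris.
Return Maris→Easton: 19.
Total = 9 + 3 + 5 + 9 + 22 + 19 = 67.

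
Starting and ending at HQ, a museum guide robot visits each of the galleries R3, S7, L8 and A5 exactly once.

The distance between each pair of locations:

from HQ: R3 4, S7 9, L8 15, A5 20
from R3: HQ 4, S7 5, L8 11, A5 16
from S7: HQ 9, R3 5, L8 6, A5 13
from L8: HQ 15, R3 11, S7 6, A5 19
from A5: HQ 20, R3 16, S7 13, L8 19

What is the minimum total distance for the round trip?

Minimum total distance: 54.

There are 12 distinct closed tours to check (reversals are equivalent).
HQ - R3 - S7 - L8 - A5 - HQ: 4+5+6+19+20 = 54
HQ - R3 - S7 - A5 - L8 - HQ: 4+5+13+19+15 = 56
HQ - R3 - L8 - S7 - A5 - HQ: 4+11+6+13+20 = 54
HQ - R3 - L8 - A5 - S7 - HQ: 4+11+19+13+9 = 56
HQ - R3 - A5 - S7 - L8 - HQ: 4+16+13+6+15 = 54
HQ - R3 - A5 - L8 - S7 - HQ: 4+16+19+6+9 = 54
HQ - S7 - R3 - L8 - A5 - HQ: 9+5+11+19+20 = 64
HQ - S7 - R3 - A5 - L8 - HQ: 9+5+16+19+15 = 64
HQ - S7 - L8 - R3 - A5 - HQ: 9+6+11+16+20 = 62
HQ - S7 - A5 - R3 - L8 - HQ: 9+13+16+11+15 = 64
HQ - L8 - R3 - S7 - A5 - HQ: 15+11+5+13+20 = 64
HQ - L8 - S7 - R3 - A5 - HQ: 15+6+5+16+20 = 62
The minimum is 54.
One optimal route: HQ → R3 → S7 → L8 → A5 → HQ (or its reverse).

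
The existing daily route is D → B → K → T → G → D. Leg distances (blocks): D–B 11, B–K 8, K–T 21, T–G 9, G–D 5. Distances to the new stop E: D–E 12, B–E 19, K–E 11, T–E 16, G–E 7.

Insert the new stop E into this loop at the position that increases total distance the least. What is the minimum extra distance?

Adding 6 blocks by placing E on the K–T leg.

Insertion cost between consecutive stops i–j is d(i,E) + d(E,j) − d(i,j):
  between D and B: 12 + 19 − 11 = 20
  between B and K: 19 + 11 − 8 = 22
  between K and T: 11 + 16 − 21 = 6
  between T and G: 16 + 7 − 9 = 14
  between G and D: 7 + 12 − 5 = 14
Cheapest insertion is between K and T, adding 6.
New total = 54 + 6 = 60.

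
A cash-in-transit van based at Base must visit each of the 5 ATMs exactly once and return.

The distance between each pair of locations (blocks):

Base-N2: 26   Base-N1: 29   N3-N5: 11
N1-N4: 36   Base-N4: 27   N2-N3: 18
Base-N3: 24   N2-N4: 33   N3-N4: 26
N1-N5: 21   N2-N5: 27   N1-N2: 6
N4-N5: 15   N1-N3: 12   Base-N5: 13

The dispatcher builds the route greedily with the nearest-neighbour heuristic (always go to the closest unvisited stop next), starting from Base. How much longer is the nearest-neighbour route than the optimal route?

The nearest-neighbour route is 5 blocks longer than optimal.

Base: N5=13, N3=24, N2=26, N4=27, N1=29 ⇒ N5
N5: N3=11, N4=15, N1=21, N2=27 ⇒ N3
N3: N1=12, N2=18, N4=26 ⇒ N1
N1: N2=6, N4=36 ⇒ N2
N2: N4=33 ⇒ N4
NN route Base → N5 → N3 → N1 → N2 → N4 → Base costs 102.
Optimal: Base → N2 → N1 → N3 → N5 → N4 → Base costs 97 (by enumerating all 60 distinct tours).
Excess = 102 − 97 = 5.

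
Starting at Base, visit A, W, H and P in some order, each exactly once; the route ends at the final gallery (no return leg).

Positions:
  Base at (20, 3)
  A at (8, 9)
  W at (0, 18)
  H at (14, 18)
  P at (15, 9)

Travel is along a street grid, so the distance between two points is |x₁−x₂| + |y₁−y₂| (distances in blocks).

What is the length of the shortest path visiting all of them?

There are 4! = 24 possible orderings.
Base → A → W → H → P: 18+17+14+10 = 59
Base → A → W → P → H: 18+17+24+10 = 69
Base → A → H → W → P: 18+15+14+24 = 71
Base → A → H → P → W: 18+15+10+24 = 67
Base → A → P → W → H: 18+7+24+14 = 63
Base → A → P → H → W: 18+7+10+14 = 49
Base → W → A → H → P: 35+17+15+10 = 77
Base → W → A → P → H: 35+17+7+10 = 69
Base → W → H → A → P: 35+14+15+7 = 71
Base → W → H → P → A: 35+14+10+7 = 66
Base → W → P → A → H: 35+24+7+15 = 81
Base → W → P → H → A: 35+24+10+15 = 84
Base → H → A → W → P: 21+15+17+24 = 77
Base → H → A → P → W: 21+15+7+24 = 67
… (10 more)
Base → P → A → H → W: 11+7+15+14 = 47  ← best
The minimum is 47.
One shortest path: Base → P → A → H → W.

Shortest open route: 47 blocks.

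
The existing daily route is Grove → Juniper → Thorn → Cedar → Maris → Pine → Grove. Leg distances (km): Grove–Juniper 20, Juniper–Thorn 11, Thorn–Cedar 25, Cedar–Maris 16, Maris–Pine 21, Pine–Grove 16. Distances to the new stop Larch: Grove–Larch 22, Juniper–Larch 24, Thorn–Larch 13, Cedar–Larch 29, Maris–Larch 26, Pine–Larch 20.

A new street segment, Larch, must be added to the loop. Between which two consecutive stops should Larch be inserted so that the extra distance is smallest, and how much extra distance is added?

Adding 17 km by placing Larch on the Thorn–Cedar leg.

Insertion cost between consecutive stops i–j is d(i,Larch) + d(Larch,j) − d(i,j):
  between Grove and Juniper: 22 + 24 − 20 = 26
  between Juniper and Thorn: 24 + 13 − 11 = 26
  between Thorn and Cedar: 13 + 29 − 25 = 17
  between Cedar and Maris: 29 + 26 − 16 = 39
  between Maris and Pine: 26 + 20 − 21 = 25
  between Pine and Grove: 20 + 22 − 16 = 26
Cheapest insertion is between Thorn and Cedar, adding 17.
New total = 109 + 17 = 126.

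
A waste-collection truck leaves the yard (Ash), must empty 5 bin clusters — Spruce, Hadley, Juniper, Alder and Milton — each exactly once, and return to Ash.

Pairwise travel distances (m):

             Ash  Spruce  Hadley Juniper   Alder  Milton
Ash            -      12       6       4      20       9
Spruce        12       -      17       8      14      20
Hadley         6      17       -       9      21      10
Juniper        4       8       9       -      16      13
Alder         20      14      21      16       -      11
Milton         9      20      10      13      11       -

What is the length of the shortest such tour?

There are 60 distinct closed tours to check (reversals are equivalent).
Ash→Spruce→Hadley→Juniper→Alder→Milton→Ash: 12+17+9+16+11+9 = 74
Ash→Spruce→Hadley→Juniper→Milton→Alder→Ash: 12+17+9+13+11+20 = 82
Ash→Spruce→Hadley→Alder→Juniper→Milton→Ash: 12+17+21+16+13+9 = 88
Ash→Spruce→Hadley→Alder→Milton→Juniper→Ash: 12+17+21+11+13+4 = 78
Ash→Spruce→Hadley→Milton→Juniper→Alder→Ash: 12+17+10+13+16+20 = 88
Ash→Spruce→Hadley→Milton→Alder→Juniper→Ash: 12+17+10+11+16+4 = 70
Ash→Spruce→Juniper→Hadley→Alder→Milton→Ash: 12+8+9+21+11+9 = 70
Ash→Spruce→Juniper→Hadley→Milton→Alder→Ash: 12+8+9+10+11+20 = 70
Ash→Spruce→Juniper→Alder→Hadley→Milton→Ash: 12+8+16+21+10+9 = 76
Ash→Spruce→Juniper→Alder→Milton→Hadley→Ash: 12+8+16+11+10+6 = 63
Ash→Spruce→Juniper→Milton→Hadley→Alder→Ash: 12+8+13+10+21+20 = 84
Ash→Spruce→Juniper→Milton→Alder→Hadley→Ash: 12+8+13+11+21+6 = 71
Ash→Spruce→Alder→Hadley→Juniper→Milton→Ash: 12+14+21+9+13+9 = 78
Ash→Spruce→Alder→Hadley→Milton→Juniper→Ash: 12+14+21+10+13+4 = 74
… (46 more)
Ash→Hadley→Milton→Alder→Spruce→Juniper→Ash: 6+10+11+14+8+4 = 53  ← best
The minimum is 53.
One optimal route: Ash → Hadley → Milton → Alder → Spruce → Juniper → Ash (or its reverse).

Shortest round trip = 53 m.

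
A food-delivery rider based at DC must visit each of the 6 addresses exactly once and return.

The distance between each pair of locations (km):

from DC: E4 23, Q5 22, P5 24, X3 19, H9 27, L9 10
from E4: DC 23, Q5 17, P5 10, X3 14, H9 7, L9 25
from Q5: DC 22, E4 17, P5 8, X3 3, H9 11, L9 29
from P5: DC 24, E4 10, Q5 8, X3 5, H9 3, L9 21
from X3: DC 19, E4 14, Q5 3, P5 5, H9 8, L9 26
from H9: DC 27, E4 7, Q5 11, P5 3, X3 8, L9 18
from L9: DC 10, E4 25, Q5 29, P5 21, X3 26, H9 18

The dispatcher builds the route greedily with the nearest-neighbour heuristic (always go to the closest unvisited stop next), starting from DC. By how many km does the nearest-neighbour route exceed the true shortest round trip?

DC: L9=10, X3=19, Q5=22, E4=23, P5=24, H9=27 ⇒ L9
L9: H9=18, P5=21, E4=25, X3=26, Q5=29 ⇒ H9
H9: P5=3, E4=7, X3=8, Q5=11 ⇒ P5
P5: X3=5, Q5=8, E4=10 ⇒ X3
X3: Q5=3, E4=14 ⇒ Q5
Q5: E4=17 ⇒ E4
NN route DC → L9 → H9 → P5 → X3 → Q5 → E4 → DC costs 79.
Optimal: DC → Q5 → X3 → P5 → E4 → H9 → L9 → DC costs 75 (by enumerating all 360 distinct tours).
Excess = 79 − 75 = 4.

Excess over optimum: 4 km.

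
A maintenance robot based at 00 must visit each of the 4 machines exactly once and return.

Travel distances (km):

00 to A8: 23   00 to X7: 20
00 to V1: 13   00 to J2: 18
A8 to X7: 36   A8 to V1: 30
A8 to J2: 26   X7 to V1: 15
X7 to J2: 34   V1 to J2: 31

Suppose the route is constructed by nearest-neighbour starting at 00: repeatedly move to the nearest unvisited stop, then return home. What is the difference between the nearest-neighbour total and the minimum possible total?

From 00: V1=13, J2=18, X7=20, A8=23 → choose V1 (13).
From V1: X7=15, A8=30, J2=31 → choose X7 (15).
From X7: J2=34, A8=36 → choose J2 (34).
From J2: A8=26 → choose A8 (26).
NN route 00 → V1 → X7 → J2 → A8 → 00 costs 111.
Optimal: 00 → V1 → X7 → A8 → J2 → 00 costs 108 (by enumerating all 12 distinct tours).
Excess = 111 − 108 = 3.

Excess over optimum: 3 km.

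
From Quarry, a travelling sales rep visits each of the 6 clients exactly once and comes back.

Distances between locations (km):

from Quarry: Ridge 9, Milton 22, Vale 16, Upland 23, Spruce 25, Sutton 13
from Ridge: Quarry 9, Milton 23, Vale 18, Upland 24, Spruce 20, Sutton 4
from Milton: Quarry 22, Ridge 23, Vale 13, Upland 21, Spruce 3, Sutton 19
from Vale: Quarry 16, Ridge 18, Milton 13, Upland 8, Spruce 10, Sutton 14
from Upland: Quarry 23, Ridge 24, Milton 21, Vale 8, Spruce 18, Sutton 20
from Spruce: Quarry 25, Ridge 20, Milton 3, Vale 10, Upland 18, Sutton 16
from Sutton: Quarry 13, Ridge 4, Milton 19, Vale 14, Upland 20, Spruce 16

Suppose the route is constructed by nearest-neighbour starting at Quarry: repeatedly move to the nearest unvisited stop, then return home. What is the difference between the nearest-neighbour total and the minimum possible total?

The nearest-neighbour route is 2 km longer than optimal.

Quarry: Ridge=9, Sutton=13, Vale=16, Milton=22, Upland=23, Spruce=25 ⇒ Ridge
Ridge: Sutton=4, Vale=18, Spruce=20, Milton=23, Upland=24 ⇒ Sutton
Sutton: Vale=14, Spruce=16, Milton=19, Upland=20 ⇒ Vale
Vale: Upland=8, Spruce=10, Milton=13 ⇒ Upland
Upland: Spruce=18, Milton=21 ⇒ Spruce
Spruce: Milton=3 ⇒ Milton
NN route Quarry → Ridge → Sutton → Vale → Upland → Spruce → Milton → Quarry costs 78.
Optimal: Quarry → Ridge → Sutton → Milton → Spruce → Vale → Upland → Quarry costs 76 (by enumerating all 360 distinct tours).
Excess = 78 − 76 = 2.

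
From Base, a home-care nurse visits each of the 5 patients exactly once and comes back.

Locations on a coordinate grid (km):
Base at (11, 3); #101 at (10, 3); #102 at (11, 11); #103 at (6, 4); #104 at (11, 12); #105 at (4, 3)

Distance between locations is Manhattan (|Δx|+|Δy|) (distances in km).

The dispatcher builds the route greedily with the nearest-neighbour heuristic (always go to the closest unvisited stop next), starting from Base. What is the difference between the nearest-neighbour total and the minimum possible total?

Base: #101=1, #103=6, #105=7, #102=8, #104=9 ⇒ #101
#101: #103=5, #105=6, #102=9, #104=10 ⇒ #103
#103: #105=3, #102=12, #104=13 ⇒ #105
#105: #102=15, #104=16 ⇒ #102
#102: #104=1 ⇒ #104
NN route Base → #101 → #103 → #105 → #102 → #104 → Base costs 34.
Optimal: Base → #101 → #105 → #103 → #102 → #104 → Base costs 32 (by enumerating all 60 distinct tours).
Excess = 34 − 32 = 2.

Excess over optimum: 2 km.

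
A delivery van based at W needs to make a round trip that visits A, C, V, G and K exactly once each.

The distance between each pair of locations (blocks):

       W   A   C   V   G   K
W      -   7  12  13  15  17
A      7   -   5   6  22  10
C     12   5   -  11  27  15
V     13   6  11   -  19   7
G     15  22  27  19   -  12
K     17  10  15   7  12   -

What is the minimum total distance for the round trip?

57 blocks — the shortest possible round trip.

W→A→C→V→G→K→W: 7+5+11+19+12+17 = 71
W→A→C→V→K→G→W: 7+5+11+7+12+15 = 57
W→A→C→G→V→K→W: 7+5+27+19+7+17 = 82
W→A→C→G→K→V→W: 7+5+27+12+7+13 = 71
W→A→C→K→V→G→W: 7+5+15+7+19+15 = 68
W→A→C→K→G→V→W: 7+5+15+12+19+13 = 71
W→A→V→C→G→K→W: 7+6+11+27+12+17 = 80
W→A→V→C→K→G→W: 7+6+11+15+12+15 = 66
W→A→V→G→C→K→W: 7+6+19+27+15+17 = 91
W→A→V→G→K→C→W: 7+6+19+12+15+12 = 71
W→A→V→K→C→G→W: 7+6+7+15+27+15 = 77
W→A→V→K→G→C→W: 7+6+7+12+27+12 = 71
W→A→G→C→V→K→W: 7+22+27+11+7+17 = 91
W→A→G→C→K→V→W: 7+22+27+15+7+13 = 91
… (46 more)
The minimum is 57.
One optimal route: W → A → C → V → K → G → W (or its reverse).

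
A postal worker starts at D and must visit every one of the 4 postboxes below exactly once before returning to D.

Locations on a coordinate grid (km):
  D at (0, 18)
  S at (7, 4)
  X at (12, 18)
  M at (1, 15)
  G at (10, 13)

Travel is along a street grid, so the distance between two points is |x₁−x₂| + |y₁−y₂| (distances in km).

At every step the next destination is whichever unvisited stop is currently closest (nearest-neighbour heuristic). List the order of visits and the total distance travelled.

Nearest-neighbour total = 62 km; route D → M → G → X → S → D.

At D the remaining stops are M 4, X 12, G 15, S 21; go to M.
At M the remaining stops are G 11, X 14, S 17; go to G.
At G the remaining stops are X 7, S 12; go to X.
At X the remaining stops are S 19; go to S.
Return S→D: 21.
Total = 4 + 11 + 7 + 19 + 21 = 62.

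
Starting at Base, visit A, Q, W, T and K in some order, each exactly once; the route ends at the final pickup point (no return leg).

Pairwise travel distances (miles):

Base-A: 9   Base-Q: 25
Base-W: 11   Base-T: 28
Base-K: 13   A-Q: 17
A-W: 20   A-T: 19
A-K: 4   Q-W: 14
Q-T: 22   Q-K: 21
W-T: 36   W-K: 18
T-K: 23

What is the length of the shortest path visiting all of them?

Shortest open route: 67 miles.

There are 5! = 120 possible orderings.
Base → A → Q → W → T → K: 9+17+14+36+23 = 99
Base → A → Q → W → K → T: 9+17+14+18+23 = 81
Base → A → Q → T → W → K: 9+17+22+36+18 = 102
Base → A → Q → T → K → W: 9+17+22+23+18 = 89
Base → A → Q → K → W → T: 9+17+21+18+36 = 101
Base → A → Q → K → T → W: 9+17+21+23+36 = 106
Base → A → W → Q → T → K: 9+20+14+22+23 = 88
Base → A → W → Q → K → T: 9+20+14+21+23 = 87
Base → A → W → T → Q → K: 9+20+36+22+21 = 108
Base → A → W → T → K → Q: 9+20+36+23+21 = 109
Base → A → W → K → Q → T: 9+20+18+21+22 = 90
Base → A → W → K → T → Q: 9+20+18+23+22 = 92
Base → A → T → Q → W → K: 9+19+22+14+18 = 82
Base → A → T → Q → K → W: 9+19+22+21+18 = 89
… (106 more)
Base → A → K → W → Q → T: 9+4+18+14+22 = 67  ← best
The minimum is 67.
One shortest path: Base → A → K → W → Q → T.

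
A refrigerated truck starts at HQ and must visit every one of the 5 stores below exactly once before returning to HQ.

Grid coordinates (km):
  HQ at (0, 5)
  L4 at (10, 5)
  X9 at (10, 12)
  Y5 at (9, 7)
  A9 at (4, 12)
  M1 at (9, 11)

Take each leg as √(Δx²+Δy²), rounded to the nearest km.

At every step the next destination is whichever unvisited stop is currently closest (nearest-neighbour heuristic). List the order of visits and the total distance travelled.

Total distance 31 km via the nearest-neighbour route HQ → A9 → M1 → X9 → Y5 → L4 → HQ.

At HQ the remaining stops are A9 8, Y5 9, L4 10, M1 11, X9 12; go to A9.
At A9 the remaining stops are M1 5, X9 6, Y5 7, L4 9; go to M1.
At M1 the remaining stops are X9 1, Y5 4, L4 6; go to X9.
At X9 the remaining stops are Y5 5, L4 7; go to Y5.
At Y5 the remaining stops are L4 2; go to L4.
Return L4→HQ: 10.
Total = 8 + 5 + 1 + 5 + 2 + 10 = 31.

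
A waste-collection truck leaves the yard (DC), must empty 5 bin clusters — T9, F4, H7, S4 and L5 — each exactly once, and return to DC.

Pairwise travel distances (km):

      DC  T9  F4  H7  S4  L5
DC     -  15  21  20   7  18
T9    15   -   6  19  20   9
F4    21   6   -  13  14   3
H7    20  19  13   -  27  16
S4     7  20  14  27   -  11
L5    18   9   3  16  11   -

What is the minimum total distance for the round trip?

DC - T9 - F4 - H7 - S4 - L5 - DC: 15+6+13+27+11+18 = 90
DC - T9 - F4 - H7 - L5 - S4 - DC: 15+6+13+16+11+7 = 68
DC - T9 - F4 - S4 - H7 - L5 - DC: 15+6+14+27+16+18 = 96
DC - T9 - F4 - S4 - L5 - H7 - DC: 15+6+14+11+16+20 = 82
DC - T9 - F4 - L5 - H7 - S4 - DC: 15+6+3+16+27+7 = 74
DC - T9 - F4 - L5 - S4 - H7 - DC: 15+6+3+11+27+20 = 82
DC - T9 - H7 - F4 - S4 - L5 - DC: 15+19+13+14+11+18 = 90
DC - T9 - H7 - F4 - L5 - S4 - DC: 15+19+13+3+11+7 = 68
DC - T9 - H7 - S4 - F4 - L5 - DC: 15+19+27+14+3+18 = 96
DC - T9 - H7 - S4 - L5 - F4 - DC: 15+19+27+11+3+21 = 96
DC - T9 - H7 - L5 - F4 - S4 - DC: 15+19+16+3+14+7 = 74
DC - T9 - H7 - L5 - S4 - F4 - DC: 15+19+16+11+14+21 = 96
DC - T9 - S4 - F4 - H7 - L5 - DC: 15+20+14+13+16+18 = 96
DC - T9 - S4 - F4 - L5 - H7 - DC: 15+20+14+3+16+20 = 88
… (46 more)
DC - H7 - T9 - F4 - L5 - S4 - DC: 20+19+6+3+11+7 = 66  ← best
The minimum is 66.
One optimal route: DC → H7 → T9 → F4 → L5 → S4 → DC (or its reverse).

66 km — the shortest possible round trip.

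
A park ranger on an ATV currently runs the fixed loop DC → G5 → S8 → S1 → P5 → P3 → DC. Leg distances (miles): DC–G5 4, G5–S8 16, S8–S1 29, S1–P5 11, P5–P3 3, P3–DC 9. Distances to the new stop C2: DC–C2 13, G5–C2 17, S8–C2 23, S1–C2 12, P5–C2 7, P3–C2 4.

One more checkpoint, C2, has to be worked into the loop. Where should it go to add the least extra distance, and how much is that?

Insertion cost between consecutive stops i–j is d(i,C2) + d(C2,j) − d(i,j):
  between DC and G5: 13 + 17 − 4 = 26
  between G5 and S8: 17 + 23 − 16 = 24
  between S8 and S1: 23 + 12 − 29 = 6
  between S1 and P5: 12 + 7 − 11 = 8
  between P5 and P3: 7 + 4 − 3 = 8
  between P3 and DC: 4 + 13 − 9 = 8
Cheapest insertion is between S8 and S1, adding 6.
New total = 72 + 6 = 78.

Minimum extra distance: 6 miles, inserting C2 between S8 and S1.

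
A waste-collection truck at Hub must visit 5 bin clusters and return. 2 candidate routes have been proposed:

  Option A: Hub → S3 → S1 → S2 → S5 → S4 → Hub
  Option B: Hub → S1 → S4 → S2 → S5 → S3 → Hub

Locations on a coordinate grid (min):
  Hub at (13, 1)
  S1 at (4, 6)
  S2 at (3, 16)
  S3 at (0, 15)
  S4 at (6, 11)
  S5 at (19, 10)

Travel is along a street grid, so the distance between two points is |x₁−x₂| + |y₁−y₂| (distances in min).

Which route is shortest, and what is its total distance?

102 min — Option B is the shortest.

Option A: 27 + 13 + 11 + 22 + 14 + 17 = 104
Option B: 14 + 7 + 8 + 22 + 24 + 27 = 102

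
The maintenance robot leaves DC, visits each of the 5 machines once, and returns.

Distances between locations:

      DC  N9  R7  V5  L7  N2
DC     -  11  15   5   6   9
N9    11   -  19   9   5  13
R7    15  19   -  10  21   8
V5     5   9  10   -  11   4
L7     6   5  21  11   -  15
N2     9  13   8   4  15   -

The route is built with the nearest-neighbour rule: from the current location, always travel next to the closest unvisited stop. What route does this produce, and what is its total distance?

Nearest-neighbour total = 47; route DC → V5 → N2 → R7 → N9 → L7 → DC.

From DC: distances to unvisited — V5=5, L7=6, N2=9, N9=11, R7=15. Nearest is V5 (5).
From V5: distances to unvisited — N2=4, N9=9, R7=10, L7=11. Nearest is N2 (4).
From N2: distances to unvisited — R7=8, N9=13, L7=15. Nearest is R7 (8).
From R7: distances to unvisited — N9=19, L7=21. Nearest is N9 (19).
From N9: distances to unvisited — L7=5. Nearest is L7 (5).
Return L7→DC: 6.
Total = 5 + 4 + 8 + 19 + 5 + 6 = 47.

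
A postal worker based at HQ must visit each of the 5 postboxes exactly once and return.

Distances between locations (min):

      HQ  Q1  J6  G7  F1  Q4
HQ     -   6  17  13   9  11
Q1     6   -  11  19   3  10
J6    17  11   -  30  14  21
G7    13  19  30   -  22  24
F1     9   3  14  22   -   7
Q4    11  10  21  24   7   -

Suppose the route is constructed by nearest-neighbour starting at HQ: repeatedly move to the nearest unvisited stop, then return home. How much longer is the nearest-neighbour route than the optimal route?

The nearest-neighbour route is 5 min longer than optimal.

From HQ: Q1=6, F1=9, Q4=11, G7=13, J6=17 → choose Q1 (6).
From Q1: F1=3, Q4=10, J6=11, G7=19 → choose F1 (3).
From F1: Q4=7, J6=14, G7=22 → choose Q4 (7).
From Q4: J6=21, G7=24 → choose J6 (21).
From J6: G7=30 → choose G7 (30).
NN route HQ → Q1 → F1 → Q4 → J6 → G7 → HQ costs 80.
Optimal: HQ → Q1 → J6 → F1 → Q4 → G7 → HQ costs 75 (by enumerating all 60 distinct tours).
Excess = 80 − 75 = 5.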